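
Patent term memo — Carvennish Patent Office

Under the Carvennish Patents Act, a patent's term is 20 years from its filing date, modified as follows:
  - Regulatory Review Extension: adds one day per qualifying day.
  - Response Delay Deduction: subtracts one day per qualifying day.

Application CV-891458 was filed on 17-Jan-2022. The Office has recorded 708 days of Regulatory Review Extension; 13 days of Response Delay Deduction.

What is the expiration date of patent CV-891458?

2043-12-13

Base term: filing date + 20 years → 17 January 2042.
Regulatory Review Extension: +708 days → 26 December 2043.
Response Delay Deduction: −13 days → 13 December 2043.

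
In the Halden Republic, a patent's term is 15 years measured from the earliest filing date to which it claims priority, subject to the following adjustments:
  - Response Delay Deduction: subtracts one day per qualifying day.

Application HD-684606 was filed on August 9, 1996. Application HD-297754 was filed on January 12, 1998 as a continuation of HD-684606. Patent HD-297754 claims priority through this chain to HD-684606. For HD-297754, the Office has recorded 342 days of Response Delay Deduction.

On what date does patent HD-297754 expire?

Earliest priority filing: 9 August 1996.
Base term: 9 August 1996 + 15 years → 9 August 2011.
Response Delay Deduction: −342 days → 1 September 2010.

2010-09-01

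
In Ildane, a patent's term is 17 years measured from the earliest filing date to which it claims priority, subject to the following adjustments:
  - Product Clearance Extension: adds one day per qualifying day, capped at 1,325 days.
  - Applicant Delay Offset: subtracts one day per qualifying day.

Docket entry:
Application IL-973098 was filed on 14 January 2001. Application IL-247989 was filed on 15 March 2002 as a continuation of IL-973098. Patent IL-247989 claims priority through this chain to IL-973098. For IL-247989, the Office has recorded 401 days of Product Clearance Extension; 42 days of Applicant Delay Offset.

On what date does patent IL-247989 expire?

Earliest priority filing: 14 January 2001.
Base term: 14 January 2001 + 17 years → 14 January 2018.
Product Clearance Extension: 401 days (within the 1325-day cap) → +401 days → 19 February 2019.
Applicant Delay Offset: −42 days → 8 January 2019.

2019-01-08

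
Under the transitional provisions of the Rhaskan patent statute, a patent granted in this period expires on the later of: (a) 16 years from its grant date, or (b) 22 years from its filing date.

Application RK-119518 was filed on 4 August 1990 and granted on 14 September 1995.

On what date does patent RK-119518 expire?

(a) grant + 16 years → 14 September 2011.
(b) filing + 22 years → 4 August 2012.
Later of the two: 4 August 2012.

2012-08-04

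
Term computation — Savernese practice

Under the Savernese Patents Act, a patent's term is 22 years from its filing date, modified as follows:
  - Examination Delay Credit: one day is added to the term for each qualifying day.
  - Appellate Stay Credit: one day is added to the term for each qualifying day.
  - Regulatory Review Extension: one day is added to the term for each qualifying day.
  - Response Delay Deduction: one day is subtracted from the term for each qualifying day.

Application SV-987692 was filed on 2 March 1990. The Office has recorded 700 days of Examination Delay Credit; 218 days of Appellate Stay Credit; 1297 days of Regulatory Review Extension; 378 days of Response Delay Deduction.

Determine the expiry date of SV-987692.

March 13, 2017

Base term: filing date + 22 years → 2 March 2012.
Examination Delay Credit: +700 days → 31 January 2014.
Appellate Stay Credit: +218 days → 6 September 2014.
Regulatory Review Extension: +1297 days → 26 March 2018.
Response Delay Deduction: −378 days → 13 March 2017.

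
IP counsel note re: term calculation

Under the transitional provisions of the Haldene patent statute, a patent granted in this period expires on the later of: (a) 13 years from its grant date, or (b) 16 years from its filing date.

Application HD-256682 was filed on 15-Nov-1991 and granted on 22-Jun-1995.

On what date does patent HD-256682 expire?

(a) grant + 13 years → 22 June 2008.
(b) filing + 16 years → 15 November 2007.
Later of the two: 22 June 2008.

June 22, 2008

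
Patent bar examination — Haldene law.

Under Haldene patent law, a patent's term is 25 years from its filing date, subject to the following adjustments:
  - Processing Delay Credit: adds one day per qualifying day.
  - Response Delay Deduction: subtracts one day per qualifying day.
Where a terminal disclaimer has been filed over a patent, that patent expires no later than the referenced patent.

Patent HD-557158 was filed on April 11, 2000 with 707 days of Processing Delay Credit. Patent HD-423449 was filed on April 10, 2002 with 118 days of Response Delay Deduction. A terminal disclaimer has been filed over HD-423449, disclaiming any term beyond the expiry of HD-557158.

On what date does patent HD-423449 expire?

December 13, 2026

Natural term of HD-423449:
  Base: filing + 25 years → 10 April 2027.
  Response Delay Deduction: −118 days → 13 December 2026.
Expiry of referenced patent HD-557158:
  Base: filing + 25 years → 11 April 2025.
  Processing Delay Credit: +707 days → 19 March 2027.
Terminal disclaimer: HD-423449 expires on the earlier of 13 December 2026 and 19 March 2027.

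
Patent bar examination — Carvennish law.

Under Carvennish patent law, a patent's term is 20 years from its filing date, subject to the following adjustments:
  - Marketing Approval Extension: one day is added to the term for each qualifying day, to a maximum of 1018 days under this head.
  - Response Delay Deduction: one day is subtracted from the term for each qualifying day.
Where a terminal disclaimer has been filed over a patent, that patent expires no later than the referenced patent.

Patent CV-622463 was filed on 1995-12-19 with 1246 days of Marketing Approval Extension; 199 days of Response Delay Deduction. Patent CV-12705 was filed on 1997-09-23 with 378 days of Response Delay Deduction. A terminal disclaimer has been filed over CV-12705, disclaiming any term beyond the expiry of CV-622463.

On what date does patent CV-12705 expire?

Natural term of CV-12705:
  Base: filing + 20 years → 23 September 2017.
  Response Delay Deduction: −378 days → 10 September 2016.
Expiry of referenced patent CV-622463:
  Base: filing + 20 years → 19 December 2015.
  Marketing Approval Extension: 1246 days claimed exceeds the 1018-day cap, so +1018 days → 2 October 2018.
  Response Delay Deduction: −199 days → 17 March 2018.
Terminal disclaimer: CV-12705 expires on the earlier of 10 September 2016 and 17 March 2018.

2016-09-10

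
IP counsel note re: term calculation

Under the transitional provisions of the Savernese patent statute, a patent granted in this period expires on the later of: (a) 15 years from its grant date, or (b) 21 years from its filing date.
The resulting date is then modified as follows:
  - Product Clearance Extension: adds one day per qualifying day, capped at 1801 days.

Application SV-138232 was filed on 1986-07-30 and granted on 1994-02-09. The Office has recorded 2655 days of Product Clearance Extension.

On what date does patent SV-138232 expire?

2014-01-15

(a) grant + 15 years → 9 February 2009.
(b) filing + 21 years → 30 July 2007.
Later of the two: 9 February 2009.
Product Clearance Extension: 2655 days claimed exceeds the 1801-day cap, so +1801 days → 15 January 2014.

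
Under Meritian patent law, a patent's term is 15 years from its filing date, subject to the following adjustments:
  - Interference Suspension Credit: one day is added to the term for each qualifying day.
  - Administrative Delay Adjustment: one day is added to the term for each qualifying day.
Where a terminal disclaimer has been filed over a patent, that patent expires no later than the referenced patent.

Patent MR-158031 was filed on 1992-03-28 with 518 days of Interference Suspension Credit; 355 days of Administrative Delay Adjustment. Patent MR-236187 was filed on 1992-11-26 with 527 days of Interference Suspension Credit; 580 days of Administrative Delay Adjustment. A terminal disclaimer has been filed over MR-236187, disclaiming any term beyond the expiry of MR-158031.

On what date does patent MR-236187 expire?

Natural term of MR-236187:
  Base: filing + 15 years → 26 November 2007.
  Interference Suspension Credit: +527 days → 6 May 2009.
  Administrative Delay Adjustment: +580 days → 7 December 2010.
Expiry of referenced patent MR-158031:
  Base: filing + 15 years → 28 March 2007.
  Interference Suspension Credit: +518 days → 27 August 2008.
  Administrative Delay Adjustment: +355 days → 17 August 2009.
Terminal disclaimer: MR-236187 expires on the earlier of 7 December 2010 and 17 August 2009.

2009-08-17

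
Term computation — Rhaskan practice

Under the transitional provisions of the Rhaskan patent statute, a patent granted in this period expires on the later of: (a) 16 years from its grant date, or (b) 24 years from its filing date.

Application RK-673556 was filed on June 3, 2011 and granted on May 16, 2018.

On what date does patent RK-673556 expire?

June 3, 2035

(a) grant + 16 years → 16 May 2034.
(b) filing + 24 years → 3 June 2035.
Later of the two: 3 June 2035.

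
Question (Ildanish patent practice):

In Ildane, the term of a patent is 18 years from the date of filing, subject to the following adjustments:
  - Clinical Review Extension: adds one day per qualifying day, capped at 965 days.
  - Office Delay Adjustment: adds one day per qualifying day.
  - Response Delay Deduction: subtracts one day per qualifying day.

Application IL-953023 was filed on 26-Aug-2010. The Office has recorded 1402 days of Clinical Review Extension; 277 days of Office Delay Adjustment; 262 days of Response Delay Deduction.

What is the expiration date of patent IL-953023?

Base term: filing date + 18 years → 26 August 2028.
Clinical Review Extension: 1402 days claimed exceeds the 965-day cap, so +965 days → 18 April 2031.
Office Delay Adjustment: +277 days → 20 January 2032.
Response Delay Deduction: −262 days → 3 May 2031.

May 3, 2031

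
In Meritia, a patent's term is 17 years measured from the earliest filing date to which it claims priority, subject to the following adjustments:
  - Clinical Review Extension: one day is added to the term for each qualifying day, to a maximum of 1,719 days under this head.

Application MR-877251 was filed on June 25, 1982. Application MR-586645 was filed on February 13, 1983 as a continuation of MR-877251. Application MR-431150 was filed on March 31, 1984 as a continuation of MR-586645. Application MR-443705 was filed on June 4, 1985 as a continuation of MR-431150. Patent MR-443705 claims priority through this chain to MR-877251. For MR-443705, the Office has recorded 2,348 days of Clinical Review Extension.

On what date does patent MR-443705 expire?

Earliest priority filing: 25 June 1982.
Base term: 25 June 1982 + 17 years → 25 June 1999.
Clinical Review Extension: 2348 days claimed exceeds the 1719-day cap, so +1719 days → 9 March 2004.

March 9, 2004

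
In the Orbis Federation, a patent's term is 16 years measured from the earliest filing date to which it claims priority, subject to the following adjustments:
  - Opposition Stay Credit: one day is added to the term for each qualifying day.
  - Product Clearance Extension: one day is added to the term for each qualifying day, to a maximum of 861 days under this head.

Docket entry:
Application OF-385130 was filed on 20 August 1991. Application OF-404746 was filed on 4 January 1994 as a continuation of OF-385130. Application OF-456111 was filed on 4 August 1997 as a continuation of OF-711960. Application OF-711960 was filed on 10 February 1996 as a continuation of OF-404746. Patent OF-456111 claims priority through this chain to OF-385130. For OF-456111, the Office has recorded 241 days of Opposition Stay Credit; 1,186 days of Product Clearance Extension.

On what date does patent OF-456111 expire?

August 26, 2010

Earliest priority filing: 20 August 1991.
Base term: 20 August 1991 + 16 years → 20 August 2007.
Opposition Stay Credit: +241 days → 17 April 2008.
Product Clearance Extension: 1186 days claimed exceeds the 861-day cap, so +861 days → 26 August 2010.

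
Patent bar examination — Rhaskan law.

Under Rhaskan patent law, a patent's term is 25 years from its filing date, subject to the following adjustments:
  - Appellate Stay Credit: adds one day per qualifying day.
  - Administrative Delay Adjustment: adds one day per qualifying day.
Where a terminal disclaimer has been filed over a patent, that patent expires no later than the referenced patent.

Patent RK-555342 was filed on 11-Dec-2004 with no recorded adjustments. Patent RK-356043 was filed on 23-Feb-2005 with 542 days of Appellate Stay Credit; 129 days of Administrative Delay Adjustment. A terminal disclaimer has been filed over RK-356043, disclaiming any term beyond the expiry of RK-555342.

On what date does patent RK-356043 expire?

Natural term of RK-356043:
  Base: filing + 25 years → 23 February 2030.
  Appellate Stay Credit: +542 days → 19 August 2031.
  Administrative Delay Adjustment: +129 days → 26 December 2031.
Expiry of referenced patent RK-555342:
  Base: filing + 25 years → 11 December 2029.
Terminal disclaimer: RK-356043 expires on the earlier of 26 December 2031 and 11 December 2029.

December 11, 2029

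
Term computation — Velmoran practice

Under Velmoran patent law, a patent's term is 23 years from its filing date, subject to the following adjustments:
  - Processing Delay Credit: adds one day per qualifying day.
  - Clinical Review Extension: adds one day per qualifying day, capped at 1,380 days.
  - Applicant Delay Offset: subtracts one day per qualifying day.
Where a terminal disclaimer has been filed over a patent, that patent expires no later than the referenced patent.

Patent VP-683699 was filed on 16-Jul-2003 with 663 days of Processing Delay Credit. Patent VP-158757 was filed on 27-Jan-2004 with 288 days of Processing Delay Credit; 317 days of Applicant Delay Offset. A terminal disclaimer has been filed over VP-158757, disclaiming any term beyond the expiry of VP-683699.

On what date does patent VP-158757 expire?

December 29, 2026

Natural term of VP-158757:
  Base: filing + 23 years → 27 January 2027.
  Processing Delay Credit: +288 days → 11 November 2027.
  Applicant Delay Offset: −317 days → 29 December 2026.
Expiry of referenced patent VP-683699:
  Base: filing + 23 years → 16 July 2026.
  Processing Delay Credit: +663 days → 9 May 2028.
Terminal disclaimer: VP-158757 expires on the earlier of 29 December 2026 and 9 May 2028.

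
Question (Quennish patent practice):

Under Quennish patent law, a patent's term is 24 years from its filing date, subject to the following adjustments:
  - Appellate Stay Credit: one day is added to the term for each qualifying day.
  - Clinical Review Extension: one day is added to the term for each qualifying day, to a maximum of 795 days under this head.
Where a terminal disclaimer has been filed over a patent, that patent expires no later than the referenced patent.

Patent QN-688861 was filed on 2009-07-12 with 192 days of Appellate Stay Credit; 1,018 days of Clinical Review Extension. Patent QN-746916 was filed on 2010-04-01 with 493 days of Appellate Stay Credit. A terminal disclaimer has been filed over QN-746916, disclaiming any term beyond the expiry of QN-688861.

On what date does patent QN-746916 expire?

August 7, 2035

Natural term of QN-746916:
  Base: filing + 24 years → 1 April 2034.
  Appellate Stay Credit: +493 days → 7 August 2035.
Expiry of referenced patent QN-688861:
  Base: filing + 24 years → 12 July 2033.
  Appellate Stay Credit: +192 days → 20 January 2034.
  Clinical Review Extension: 1018 days claimed exceeds the 795-day cap, so +795 days → 25 March 2036.
Terminal disclaimer: QN-746916 expires on the earlier of 7 August 2035 and 25 March 2036.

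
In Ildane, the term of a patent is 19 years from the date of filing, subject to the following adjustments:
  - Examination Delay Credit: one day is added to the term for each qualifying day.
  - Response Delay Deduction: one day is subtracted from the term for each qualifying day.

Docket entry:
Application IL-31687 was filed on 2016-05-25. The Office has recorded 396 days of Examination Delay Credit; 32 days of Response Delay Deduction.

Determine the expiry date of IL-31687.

Base term: filing date + 19 years → 25 May 2035.
Examination Delay Credit: +396 days → 24 June 2036.
Response Delay Deduction: −32 days → 23 May 2036.

2036-05-23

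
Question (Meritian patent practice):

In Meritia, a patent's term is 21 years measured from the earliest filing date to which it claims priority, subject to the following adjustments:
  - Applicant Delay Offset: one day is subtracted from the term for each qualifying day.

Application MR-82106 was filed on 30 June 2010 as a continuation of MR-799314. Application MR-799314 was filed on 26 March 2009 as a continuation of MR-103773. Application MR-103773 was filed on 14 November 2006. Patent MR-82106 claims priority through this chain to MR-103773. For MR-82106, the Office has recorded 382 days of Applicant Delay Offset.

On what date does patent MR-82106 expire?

October 28, 2026

Earliest priority filing: 14 November 2006.
Base term: 14 November 2006 + 21 years → 14 November 2027.
Applicant Delay Offset: −382 days → 28 October 2026.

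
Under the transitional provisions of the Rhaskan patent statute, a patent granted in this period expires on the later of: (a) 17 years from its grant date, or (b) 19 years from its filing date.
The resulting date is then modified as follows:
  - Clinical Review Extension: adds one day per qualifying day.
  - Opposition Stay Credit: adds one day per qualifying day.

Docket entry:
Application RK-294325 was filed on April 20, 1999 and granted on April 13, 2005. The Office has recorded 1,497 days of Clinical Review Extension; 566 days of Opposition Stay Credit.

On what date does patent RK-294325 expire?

(a) grant + 17 years → 13 April 2022.
(b) filing + 19 years → 20 April 2018.
Later of the two: 13 April 2022.
Clinical Review Extension: +1497 days → 19 May 2026.
Opposition Stay Credit: +566 days → 6 December 2027.

2027-12-06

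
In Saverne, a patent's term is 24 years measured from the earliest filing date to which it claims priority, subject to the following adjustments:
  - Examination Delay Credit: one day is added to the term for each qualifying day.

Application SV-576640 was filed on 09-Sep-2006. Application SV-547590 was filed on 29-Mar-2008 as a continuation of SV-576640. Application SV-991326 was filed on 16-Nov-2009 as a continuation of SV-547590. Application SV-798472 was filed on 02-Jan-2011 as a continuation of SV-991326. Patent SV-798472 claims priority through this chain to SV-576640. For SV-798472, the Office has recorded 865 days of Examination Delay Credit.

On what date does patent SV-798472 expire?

Earliest priority filing: 9 September 2006.
Base term: 9 September 2006 + 24 years → 9 September 2030.
Examination Delay Credit: +865 days → 21 January 2033.

2033-01-21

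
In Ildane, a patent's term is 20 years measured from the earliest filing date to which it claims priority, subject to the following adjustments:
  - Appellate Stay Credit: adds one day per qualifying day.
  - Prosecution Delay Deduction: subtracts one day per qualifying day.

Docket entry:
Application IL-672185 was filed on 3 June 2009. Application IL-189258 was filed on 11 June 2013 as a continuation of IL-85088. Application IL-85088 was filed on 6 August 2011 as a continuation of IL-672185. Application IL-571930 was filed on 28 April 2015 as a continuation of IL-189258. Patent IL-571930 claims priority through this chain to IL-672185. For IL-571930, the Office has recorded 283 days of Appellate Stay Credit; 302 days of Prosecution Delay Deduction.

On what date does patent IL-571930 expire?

Earliest priority filing: 3 June 2009.
Base term: 3 June 2009 + 20 years → 3 June 2029.
Appellate Stay Credit: +283 days → 13 March 2030.
Prosecution Delay Deduction: −302 days → 15 May 2029.

May 15, 2029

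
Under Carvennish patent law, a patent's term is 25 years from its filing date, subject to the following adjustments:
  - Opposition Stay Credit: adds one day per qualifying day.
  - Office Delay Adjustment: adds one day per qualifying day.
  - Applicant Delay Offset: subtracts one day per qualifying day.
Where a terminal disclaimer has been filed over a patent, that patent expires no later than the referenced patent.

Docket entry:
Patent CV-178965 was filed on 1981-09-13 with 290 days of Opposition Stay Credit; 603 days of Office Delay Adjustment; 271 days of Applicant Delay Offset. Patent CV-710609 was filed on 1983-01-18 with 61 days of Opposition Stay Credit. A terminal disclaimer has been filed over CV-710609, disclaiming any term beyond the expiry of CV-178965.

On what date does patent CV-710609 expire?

Natural term of CV-710609:
  Base: filing + 25 years → 18 January 2008.
  Opposition Stay Credit: +61 days → 19 March 2008.
Expiry of referenced patent CV-178965:
  Base: filing + 25 years → 13 September 2006.
  Opposition Stay Credit: +290 days → 30 June 2007.
  Office Delay Adjustment: +603 days → 22 February 2009.
  Applicant Delay Offset: −271 days → 27 May 2008.
Terminal disclaimer: CV-710609 expires on the earlier of 19 March 2008 and 27 May 2008.

March 19, 2008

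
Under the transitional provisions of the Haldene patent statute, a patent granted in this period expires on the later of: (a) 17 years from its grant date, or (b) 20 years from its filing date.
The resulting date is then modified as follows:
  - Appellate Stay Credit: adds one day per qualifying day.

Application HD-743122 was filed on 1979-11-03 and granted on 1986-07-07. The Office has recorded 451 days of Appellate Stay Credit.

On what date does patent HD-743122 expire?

September 30, 2004

(a) grant + 17 years → 7 July 2003.
(b) filing + 20 years → 3 November 1999.
Later of the two: 7 July 2003.
Appellate Stay Credit: +451 days → 30 September 2004.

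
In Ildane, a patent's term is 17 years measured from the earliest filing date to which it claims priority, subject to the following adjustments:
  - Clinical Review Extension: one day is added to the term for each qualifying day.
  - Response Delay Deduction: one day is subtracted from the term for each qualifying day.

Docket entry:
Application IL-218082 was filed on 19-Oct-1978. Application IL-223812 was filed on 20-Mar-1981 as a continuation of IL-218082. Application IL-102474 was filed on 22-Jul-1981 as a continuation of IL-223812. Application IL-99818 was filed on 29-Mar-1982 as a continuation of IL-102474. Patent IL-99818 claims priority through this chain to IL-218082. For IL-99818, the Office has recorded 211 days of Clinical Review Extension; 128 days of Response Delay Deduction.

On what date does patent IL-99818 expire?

1996-01-10

Earliest priority filing: 19 October 1978.
Base term: 19 October 1978 + 17 years → 19 October 1995.
Clinical Review Extension: +211 days → 17 May 1996.
Response Delay Deduction: −128 days → 10 January 1996.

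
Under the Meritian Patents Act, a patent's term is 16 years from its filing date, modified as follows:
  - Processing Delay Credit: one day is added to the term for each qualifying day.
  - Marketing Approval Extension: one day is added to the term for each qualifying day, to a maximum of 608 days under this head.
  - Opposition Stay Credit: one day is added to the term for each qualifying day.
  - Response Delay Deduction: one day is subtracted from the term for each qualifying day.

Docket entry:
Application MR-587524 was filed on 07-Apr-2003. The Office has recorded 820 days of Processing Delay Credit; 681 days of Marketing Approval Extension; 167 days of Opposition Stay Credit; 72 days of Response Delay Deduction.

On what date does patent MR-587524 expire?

Base term: filing date + 16 years → 7 April 2019.
Processing Delay Credit: +820 days → 5 July 2021.
Marketing Approval Extension: 681 days claimed exceeds the 608-day cap, so +608 days → 5 March 2023.
Opposition Stay Credit: +167 days → 19 August 2023.
Response Delay Deduction: −72 days → 8 June 2023.

June 8, 2023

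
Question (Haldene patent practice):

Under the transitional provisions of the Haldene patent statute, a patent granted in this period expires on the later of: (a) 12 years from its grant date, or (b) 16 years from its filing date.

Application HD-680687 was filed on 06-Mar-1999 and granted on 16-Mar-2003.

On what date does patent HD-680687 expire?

(a) grant + 12 years → 16 March 2015.
(b) filing + 16 years → 6 March 2015.
Later of the two: 16 March 2015.

2015-03-16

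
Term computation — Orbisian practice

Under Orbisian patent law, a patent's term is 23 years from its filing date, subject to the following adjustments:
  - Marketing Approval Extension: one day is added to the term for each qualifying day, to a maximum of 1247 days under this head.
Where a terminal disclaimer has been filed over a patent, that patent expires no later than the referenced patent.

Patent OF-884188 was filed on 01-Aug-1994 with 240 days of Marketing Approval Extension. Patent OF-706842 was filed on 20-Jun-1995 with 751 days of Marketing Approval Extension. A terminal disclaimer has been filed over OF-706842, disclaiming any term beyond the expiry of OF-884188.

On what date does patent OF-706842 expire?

Natural term of OF-706842:
  Base: filing + 23 years → 20 June 2018.
  Marketing Approval Extension: 751 days (within the 1247-day cap) → +751 days → 10 July 2020.
Expiry of referenced patent OF-884188:
  Base: filing + 23 years → 1 August 2017.
  Marketing Approval Extension: 240 days (within the 1247-day cap) → +240 days → 29 March 2018.
Terminal disclaimer: OF-706842 expires on the earlier of 10 July 2020 and 29 March 2018.

March 29, 2018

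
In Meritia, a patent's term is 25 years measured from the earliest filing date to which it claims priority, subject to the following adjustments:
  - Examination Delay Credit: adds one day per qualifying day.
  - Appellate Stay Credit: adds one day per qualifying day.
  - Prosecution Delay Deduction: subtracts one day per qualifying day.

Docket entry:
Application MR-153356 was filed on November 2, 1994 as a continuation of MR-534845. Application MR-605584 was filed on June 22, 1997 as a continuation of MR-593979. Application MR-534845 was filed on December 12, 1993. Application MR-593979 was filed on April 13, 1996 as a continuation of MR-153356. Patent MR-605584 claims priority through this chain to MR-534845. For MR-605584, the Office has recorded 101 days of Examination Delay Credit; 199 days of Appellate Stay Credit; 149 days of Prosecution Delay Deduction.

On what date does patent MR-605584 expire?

Earliest priority filing: 12 December 1993.
Base term: 12 December 1993 + 25 years → 12 December 2018.
Examination Delay Credit: +101 days → 23 March 2019.
Appellate Stay Credit: +199 days → 8 October 2019.
Prosecution Delay Deduction: −149 days → 12 May 2019.

2019-05-12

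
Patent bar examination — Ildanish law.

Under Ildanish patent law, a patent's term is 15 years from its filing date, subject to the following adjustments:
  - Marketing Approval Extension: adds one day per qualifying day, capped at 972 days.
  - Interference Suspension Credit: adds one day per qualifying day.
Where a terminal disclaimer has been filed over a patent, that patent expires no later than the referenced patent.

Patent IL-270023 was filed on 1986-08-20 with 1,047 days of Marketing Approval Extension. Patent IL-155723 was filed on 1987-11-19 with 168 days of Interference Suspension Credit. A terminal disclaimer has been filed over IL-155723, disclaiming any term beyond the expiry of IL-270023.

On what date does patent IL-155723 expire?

Natural term of IL-155723:
  Base: filing + 15 years → 19 November 2002.
  Interference Suspension Credit: +168 days → 6 May 2003.
Expiry of referenced patent IL-270023:
  Base: filing + 15 years → 20 August 2001.
  Marketing Approval Extension: 1047 days claimed exceeds the 972-day cap, so +972 days → 18 April 2004.
Terminal disclaimer: IL-155723 expires on the earlier of 6 May 2003 and 18 April 2004.

2003-05-06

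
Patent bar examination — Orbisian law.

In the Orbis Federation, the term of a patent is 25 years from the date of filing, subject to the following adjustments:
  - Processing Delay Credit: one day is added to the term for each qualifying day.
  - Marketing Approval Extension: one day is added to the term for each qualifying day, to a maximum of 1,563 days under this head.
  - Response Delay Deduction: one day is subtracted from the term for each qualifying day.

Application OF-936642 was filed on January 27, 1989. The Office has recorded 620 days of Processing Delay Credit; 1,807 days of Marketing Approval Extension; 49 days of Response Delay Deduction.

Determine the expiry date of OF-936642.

Base term: filing date + 25 years → 27 January 2014.
Processing Delay Credit: +620 days → 9 October 2015.
Marketing Approval Extension: 1807 days claimed exceeds the 1563-day cap, so +1563 days → 19 January 2020.
Response Delay Deduction: −49 days → 1 December 2019.

2019-12-01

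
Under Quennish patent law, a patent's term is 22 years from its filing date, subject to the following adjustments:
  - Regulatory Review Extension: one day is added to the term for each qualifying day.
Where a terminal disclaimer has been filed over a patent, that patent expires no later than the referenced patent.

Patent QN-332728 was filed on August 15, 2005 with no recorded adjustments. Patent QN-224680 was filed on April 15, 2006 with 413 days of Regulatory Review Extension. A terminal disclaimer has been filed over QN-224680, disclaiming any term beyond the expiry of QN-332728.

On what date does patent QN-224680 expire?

August 15, 2027

Natural term of QN-224680:
  Base: filing + 22 years → 15 April 2028.
  Regulatory Review Extension: +413 days → 2 June 2029.
Expiry of referenced patent QN-332728:
  Base: filing + 22 years → 15 August 2027.
Terminal disclaimer: QN-224680 expires on the earlier of 2 June 2029 and 15 August 2027.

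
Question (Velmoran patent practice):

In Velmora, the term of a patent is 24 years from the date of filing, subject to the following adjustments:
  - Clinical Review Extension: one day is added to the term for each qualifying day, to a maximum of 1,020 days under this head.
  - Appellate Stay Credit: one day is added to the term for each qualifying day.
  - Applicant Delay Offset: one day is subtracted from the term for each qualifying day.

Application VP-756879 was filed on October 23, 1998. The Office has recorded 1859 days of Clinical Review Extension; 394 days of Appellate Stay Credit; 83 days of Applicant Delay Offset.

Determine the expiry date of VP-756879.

2026-06-15

Base term: filing date + 24 years → 23 October 2022.
Clinical Review Extension: 1859 days claimed exceeds the 1020-day cap, so +1020 days → 8 August 2025.
Appellate Stay Credit: +394 days → 6 September 2026.
Applicant Delay Offset: −83 days → 15 June 2026.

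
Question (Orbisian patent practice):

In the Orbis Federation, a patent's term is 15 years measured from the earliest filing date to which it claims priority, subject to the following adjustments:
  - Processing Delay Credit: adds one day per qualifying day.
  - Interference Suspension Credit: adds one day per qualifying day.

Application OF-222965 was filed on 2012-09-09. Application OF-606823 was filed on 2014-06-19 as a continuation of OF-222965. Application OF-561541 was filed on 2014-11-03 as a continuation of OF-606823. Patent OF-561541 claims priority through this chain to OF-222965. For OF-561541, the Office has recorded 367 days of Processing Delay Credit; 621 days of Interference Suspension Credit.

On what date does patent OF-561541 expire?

Earliest priority filing: 9 September 2012.
Base term: 9 September 2012 + 15 years → 9 September 2027.
Processing Delay Credit: +367 days → 10 September 2028.
Interference Suspension Credit: +621 days → 24 May 2030.

May 24, 2030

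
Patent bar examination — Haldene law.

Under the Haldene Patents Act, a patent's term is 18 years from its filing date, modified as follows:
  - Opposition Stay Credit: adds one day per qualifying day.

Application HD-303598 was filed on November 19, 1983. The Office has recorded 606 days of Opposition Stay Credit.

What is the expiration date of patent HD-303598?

July 18, 2003

Base term: filing date + 18 years → 19 November 2001.
Opposition Stay Credit: +606 days → 18 July 2003.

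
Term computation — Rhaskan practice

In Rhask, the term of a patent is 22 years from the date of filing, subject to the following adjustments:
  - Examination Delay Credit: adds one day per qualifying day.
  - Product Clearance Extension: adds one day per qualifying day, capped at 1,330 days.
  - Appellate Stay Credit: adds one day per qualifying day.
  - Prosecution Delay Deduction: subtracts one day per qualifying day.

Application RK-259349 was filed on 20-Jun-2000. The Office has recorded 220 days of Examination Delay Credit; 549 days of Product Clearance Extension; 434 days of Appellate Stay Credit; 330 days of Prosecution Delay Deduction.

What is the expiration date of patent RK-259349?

2024-11-09

Base term: filing date + 22 years → 20 June 2022.
Examination Delay Credit: +220 days → 26 January 2023.
Product Clearance Extension: 549 days (within the 1330-day cap) → +549 days → 28 July 2024.
Appellate Stay Credit: +434 days → 5 October 2025.
Prosecution Delay Deduction: −330 days → 9 November 2024.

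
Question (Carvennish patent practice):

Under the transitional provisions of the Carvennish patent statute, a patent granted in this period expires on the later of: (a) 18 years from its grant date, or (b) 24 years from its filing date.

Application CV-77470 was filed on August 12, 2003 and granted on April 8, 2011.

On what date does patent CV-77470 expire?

2029-04-08

(a) grant + 18 years → 8 April 2029.
(b) filing + 24 years → 12 August 2027.
Later of the two: 8 April 2029.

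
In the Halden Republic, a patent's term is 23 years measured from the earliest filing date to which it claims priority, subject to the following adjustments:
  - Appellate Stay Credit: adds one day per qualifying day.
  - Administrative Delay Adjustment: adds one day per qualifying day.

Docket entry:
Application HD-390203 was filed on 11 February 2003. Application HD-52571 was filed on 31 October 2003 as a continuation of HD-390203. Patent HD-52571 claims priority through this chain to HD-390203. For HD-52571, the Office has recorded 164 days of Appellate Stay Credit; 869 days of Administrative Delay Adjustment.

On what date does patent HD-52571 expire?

2028-12-10

Earliest priority filing: 11 February 2003.
Base term: 11 February 2003 + 23 years → 11 February 2026.
Appellate Stay Credit: +164 days → 25 July 2026.
Administrative Delay Adjustment: +869 days → 10 December 2028.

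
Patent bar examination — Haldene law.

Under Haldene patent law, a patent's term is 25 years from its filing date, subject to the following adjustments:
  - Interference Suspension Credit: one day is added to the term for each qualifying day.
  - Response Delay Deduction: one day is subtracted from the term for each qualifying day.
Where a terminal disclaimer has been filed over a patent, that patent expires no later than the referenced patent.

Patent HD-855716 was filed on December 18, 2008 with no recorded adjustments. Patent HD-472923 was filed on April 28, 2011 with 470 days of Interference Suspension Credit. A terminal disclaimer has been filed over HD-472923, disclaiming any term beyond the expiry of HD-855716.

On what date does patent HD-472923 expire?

Natural term of HD-472923:
  Base: filing + 25 years → 28 April 2036.
  Interference Suspension Credit: +470 days → 11 August 2037.
Expiry of referenced patent HD-855716:
  Base: filing + 25 years → 18 December 2033.
Terminal disclaimer: HD-472923 expires on the earlier of 11 August 2037 and 18 December 2033.

December 18, 2033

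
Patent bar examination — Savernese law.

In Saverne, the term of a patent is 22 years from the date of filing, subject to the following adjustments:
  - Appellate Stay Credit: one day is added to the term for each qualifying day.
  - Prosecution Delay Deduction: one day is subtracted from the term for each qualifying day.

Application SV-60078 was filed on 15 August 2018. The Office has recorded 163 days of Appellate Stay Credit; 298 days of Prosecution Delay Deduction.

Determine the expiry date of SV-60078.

April 2, 2040

Base term: filing date + 22 years → 15 August 2040.
Appellate Stay Credit: +163 days → 25 January 2041.
Prosecution Delay Deduction: −298 days → 2 April 2040.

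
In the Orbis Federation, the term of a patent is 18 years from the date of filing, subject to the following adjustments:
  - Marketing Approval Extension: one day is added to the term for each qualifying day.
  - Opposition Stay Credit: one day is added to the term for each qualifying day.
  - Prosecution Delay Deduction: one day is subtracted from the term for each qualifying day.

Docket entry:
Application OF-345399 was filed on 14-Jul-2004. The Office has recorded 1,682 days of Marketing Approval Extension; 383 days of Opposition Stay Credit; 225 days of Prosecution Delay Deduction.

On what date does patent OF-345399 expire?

July 28, 2027

Base term: filing date + 18 years → 14 July 2022.
Marketing Approval Extension: +1682 days → 20 February 2027.
Opposition Stay Credit: +383 days → 9 March 2028.
Prosecution Delay Deduction: −225 days → 28 July 2027.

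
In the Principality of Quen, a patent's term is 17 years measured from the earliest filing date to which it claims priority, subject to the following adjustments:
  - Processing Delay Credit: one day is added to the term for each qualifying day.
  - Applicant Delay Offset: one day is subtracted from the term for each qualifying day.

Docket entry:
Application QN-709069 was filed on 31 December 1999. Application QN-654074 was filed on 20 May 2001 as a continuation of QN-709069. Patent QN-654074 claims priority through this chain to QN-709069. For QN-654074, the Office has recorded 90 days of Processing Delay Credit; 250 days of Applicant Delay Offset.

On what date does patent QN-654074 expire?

Earliest priority filing: 31 December 1999.
Base term: 31 December 1999 + 17 years → 31 December 2016.
Processing Delay Credit: +90 days → 31 March 2017.
Applicant Delay Offset: −250 days → 24 July 2016.

July 24, 2016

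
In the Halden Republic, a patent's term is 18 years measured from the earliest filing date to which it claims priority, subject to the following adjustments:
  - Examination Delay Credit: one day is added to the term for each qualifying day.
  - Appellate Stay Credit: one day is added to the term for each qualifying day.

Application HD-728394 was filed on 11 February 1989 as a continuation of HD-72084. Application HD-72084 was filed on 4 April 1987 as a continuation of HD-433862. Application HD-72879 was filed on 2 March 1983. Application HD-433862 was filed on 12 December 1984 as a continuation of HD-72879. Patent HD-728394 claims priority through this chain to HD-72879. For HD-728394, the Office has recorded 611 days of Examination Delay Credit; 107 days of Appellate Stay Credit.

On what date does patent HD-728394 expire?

February 18, 2003

Earliest priority filing: 2 March 1983.
Base term: 2 March 1983 + 18 years → 2 March 2001.
Examination Delay Credit: +611 days → 3 November 2002.
Appellate Stay Credit: +107 days → 18 February 2003.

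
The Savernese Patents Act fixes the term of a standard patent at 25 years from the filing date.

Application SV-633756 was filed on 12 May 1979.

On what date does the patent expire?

Filing date + 25 years → 12 May 2004.

2004-05-12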